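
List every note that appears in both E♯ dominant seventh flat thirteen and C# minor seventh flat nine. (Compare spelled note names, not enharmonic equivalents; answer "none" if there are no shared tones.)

C-sharp

E♯ dominant seventh flat thirteen = E-sharp, G-double-sharp, B-sharp, D-sharp, C-sharp.
C# minor seventh flat nine = C-sharp, E, G-sharp, B, D.
Shared: C-sharp.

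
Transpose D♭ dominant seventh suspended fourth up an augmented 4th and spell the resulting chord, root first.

G, C, D, F

An augmented 4th up from D♭ is G, so the new chord is G dominant seventh suspended fourth.
root → G
4th (perfect 4th) → C
5th (perfect 5th) → D
7th (minor 7th) → F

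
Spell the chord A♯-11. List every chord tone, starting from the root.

A♯  C♯  E♯  G♯  B♯  D♯

A♯-11 is a minor eleventh built on A♯.
- root: A♯
- minor 3rd: C♯
- perfect 5th: E♯
- minor 7th: G♯
- major 9th: B♯
- perfect 11th: D♯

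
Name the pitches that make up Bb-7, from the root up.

Bb, Db, F, Ab

Bb-7 is a minor seventh built on Bb.
Root: Bb
Minor 3rd (3rd): Db
Perfect 5th (5th): F
Minor 7th (7th): Ab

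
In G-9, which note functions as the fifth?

Root of G-9 = G. The 5th is a perfect 5th: G up a perfect 5th → D.

D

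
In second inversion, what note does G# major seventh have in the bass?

G# major seventh = G#–B#–D#–F##. Second inversion → fifth in the bass = D#.

D#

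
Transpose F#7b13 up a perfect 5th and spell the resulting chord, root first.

C# E# G# B A

A perfect 5th up from F# is C#, so the new chord is C# dominant seventh flat thirteen.
- root: C#
- major 3rd: E#
- perfect 5th: G#
- minor 7th: B
- minor 13th: A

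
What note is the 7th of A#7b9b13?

Root of A#7b9b13 = A#. The 7th is a minor 7th: A# up a minor 7th → G#.

G#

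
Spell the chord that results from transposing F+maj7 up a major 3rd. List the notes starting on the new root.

A  C#  E#  G#

A major 3rd up from F is A, so the new chord is A augmented major seventh.
Root: A
Major 3rd (3rd): C#
Augmented 5th (5th): E#
Major 7th (7th): G#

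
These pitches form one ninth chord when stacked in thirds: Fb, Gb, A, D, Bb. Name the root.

Stacking in thirds gives Gb – Bb – D – Fb – A, so Gb is the root — Gb dominant seventh sharp nine sharp five.

Gb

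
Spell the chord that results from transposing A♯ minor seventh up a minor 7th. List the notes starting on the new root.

A minor 7th up from A-sharp is G-sharp, so the new chord is G-sharp minor seventh.
- root: G-sharp
- minor 3rd: B
- perfect 5th: D-sharp
- minor 7th: F-sharp

G-sharp – B – D-sharp – F-sharp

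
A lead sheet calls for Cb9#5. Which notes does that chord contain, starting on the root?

Cb, Eb, G, Bbb, Db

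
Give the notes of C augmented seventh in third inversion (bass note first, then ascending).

C augmented seventh = C–E–G-sharp–B-flat; third inversion → seventh (B-flat) lowest.

B-flat C E G-sharp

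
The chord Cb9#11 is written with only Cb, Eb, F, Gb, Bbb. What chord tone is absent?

Db

The full Cb9#11 chord is Cb, Eb, Gb, Bbb, Db, F.
Comparing with the voicing, the major 9th (9th) — Db — is absent.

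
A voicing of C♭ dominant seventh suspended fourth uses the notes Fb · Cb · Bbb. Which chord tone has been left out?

Gb

C♭ dominant seventh suspended fourth = Cb, Fb, Gb, Bbb. The voicing lacks the 5th (perfect 5th), Gb.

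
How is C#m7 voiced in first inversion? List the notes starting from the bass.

E, G#, B, C#

In root position, C#m7 is C#–E–G#–B.
First inversion puts the third (E) in the bass.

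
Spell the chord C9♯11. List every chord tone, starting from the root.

C E G Bb D F#

C9♯11: dominant ninth sharp eleven on C.
- root: C
- major 3rd: E
- perfect 5th: G
- minor 7th: Bb
- major 9th: D
- augmented 11th: F#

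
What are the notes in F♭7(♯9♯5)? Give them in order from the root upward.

Root Fb, quality dominant seventh sharp nine sharp five:
- root: Fb
- major 3rd: Ab
- augmented 5th: C
- minor 7th: Ebb
- augmented 9th: G

Fb Ab C Ebb G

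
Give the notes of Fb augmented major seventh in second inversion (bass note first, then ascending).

C  E-flat  F-flat  A-flat

Fb augmented major seventh = F-flat–A-flat–C–E-flat; second inversion → fifth (C) lowest.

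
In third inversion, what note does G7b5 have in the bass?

F

G7b5 in root position is G–B–Db–F.
Third inversion places the seventh in the bass, which is F.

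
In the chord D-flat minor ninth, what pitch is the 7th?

D-flat minor ninth is built on Db; its 7th is a minor 7th above the root.
A seventh above D uses the letter C, and the minor 7th above Db is Cb.

Cb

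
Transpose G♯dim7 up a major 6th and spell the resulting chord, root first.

E# G# B D

Transposed root: G# → E# (major 6th up). So we spell E# diminished seventh:
- root: E#
- minor 3rd: G#
- diminished 5th: B
- diminished 7th: D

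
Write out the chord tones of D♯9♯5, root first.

D# – F## – A## – C# – E#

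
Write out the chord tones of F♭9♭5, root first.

Fb – Ab – Cbb – Ebb – Gb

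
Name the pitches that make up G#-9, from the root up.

G#, B, D#, F#, A#

Root G#, quality minor ninth:
Root: G#
Minor 3rd (3rd): B
Perfect 5th (5th): D#
Minor 7th (7th): F#
Major 9th (9th): A#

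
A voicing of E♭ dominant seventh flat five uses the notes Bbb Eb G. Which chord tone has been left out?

Db

The full E♭ dominant seventh flat five chord is Eb, G, Bbb, Db.
Comparing with the voicing, the minor 7th (7th) — Db — is absent.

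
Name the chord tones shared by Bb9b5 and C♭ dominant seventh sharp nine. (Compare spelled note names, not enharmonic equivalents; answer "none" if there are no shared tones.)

D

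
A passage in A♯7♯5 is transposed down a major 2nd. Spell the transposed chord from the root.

G#  B#  D##  F#

Transposed root: A# → G# (major 2nd down). So we spell G# augmented seventh:
Root: G#
Major 3rd (3rd): B#
Augmented 5th (5th): D##
Minor 7th (7th): F#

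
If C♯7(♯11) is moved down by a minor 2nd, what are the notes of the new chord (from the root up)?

B# – D## – F## – A# – E##

C# down a minor 2nd → B#. New chord: B# dominant seventh sharp eleven.
root → B#
3rd (major 3rd) → D##
5th (perfect 5th) → F##
7th (minor 7th) → A#
11th (augmented 11th) → E##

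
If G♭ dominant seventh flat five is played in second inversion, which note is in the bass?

Dbb

G♭ dominant seventh flat five = Gb–Bb–Dbb–Fb. Second inversion → fifth in the bass = Dbb.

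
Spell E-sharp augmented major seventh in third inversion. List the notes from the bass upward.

D-double-sharp  E-sharp  G-double-sharp  B-double-sharp

In root position, E-sharp augmented major seventh is E-sharp–G-double-sharp–B-double-sharp–D-double-sharp.
Third inversion puts the seventh (D-double-sharp) in the bass.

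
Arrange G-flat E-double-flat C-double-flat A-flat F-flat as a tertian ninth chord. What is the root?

Stacking in thirds gives F-flat – A-flat – C-double-flat – E-double-flat – G-flat, so F-flat is the root — F-flat dominant ninth flat five.

F-flat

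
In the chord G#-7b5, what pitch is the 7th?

G#-7b5 is built on G#; its 7th is a minor 7th above the root.
A seventh above G uses the letter F, and the minor 7th above G# is F#.

F#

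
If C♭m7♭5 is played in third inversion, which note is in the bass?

Bbb

C♭m7♭5 in root position is Cb–Ebb–Gbb–Bbb.
Third inversion places the seventh in the bass, which is Bbb.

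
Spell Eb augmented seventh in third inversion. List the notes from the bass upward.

D-flat, E-flat, G, B

Eb augmented seventh = E-flat–G–B–D-flat; third inversion → seventh (D-flat) lowest.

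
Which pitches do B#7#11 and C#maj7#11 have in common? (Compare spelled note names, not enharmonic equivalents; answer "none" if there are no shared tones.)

B#, F##

B#7#11 = B#, D##, F##, A#, E##.
C#maj7#11 = C#, E#, G#, B#, F##.
Shared: B#, F##.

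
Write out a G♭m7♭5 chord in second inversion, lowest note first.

Dbb – Fb – Gb – Bbb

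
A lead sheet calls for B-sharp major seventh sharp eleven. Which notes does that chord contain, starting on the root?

B-sharp major seventh sharp eleven: major seventh sharp eleven on B♯.
root → B♯
3rd (major 3rd) → D𝄪
5th (perfect 5th) → F𝄪
7th (major 7th) → A𝄪
11th (augmented 11th) → E𝄪

B♯, D𝄪, F𝄪, A𝄪, E𝄪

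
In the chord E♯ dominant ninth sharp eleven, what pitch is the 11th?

Root of E♯ dominant ninth sharp eleven = E-sharp. The 11th is an augmented 11th: E-sharp up an augmented 11th → A-double-sharp.

A-double-sharp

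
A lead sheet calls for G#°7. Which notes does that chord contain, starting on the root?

G#  B  D  F

G#°7: diminished seventh on G#.
- root: G#
- minor 3rd: B
- diminished 5th: D
- diminished 7th: F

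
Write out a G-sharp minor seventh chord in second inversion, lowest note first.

In root position, G-sharp minor seventh is G#–B–D#–F#.
Second inversion puts the fifth (D#) in the bass.

D#  F#  G#  B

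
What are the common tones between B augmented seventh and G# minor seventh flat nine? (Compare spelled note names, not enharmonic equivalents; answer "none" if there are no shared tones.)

B, D♯, A

B augmented seventh = B, D♯, F𝄪, A.
G# minor seventh flat nine = G♯, B, D♯, F♯, A.
Shared: B, D♯, A.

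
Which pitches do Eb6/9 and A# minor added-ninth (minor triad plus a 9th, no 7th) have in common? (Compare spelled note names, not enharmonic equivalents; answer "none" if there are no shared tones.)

Eb6/9: E♭ G B♭ C F
A# minor added-ninth: A♯ C♯ E♯ B♯
Common to both → none.

none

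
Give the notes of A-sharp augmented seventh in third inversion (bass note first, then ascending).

A-sharp augmented seventh = A-sharp–C-double-sharp–E-double-sharp–G-sharp; third inversion → seventh (G-sharp) lowest.

G-sharp, A-sharp, C-double-sharp, E-double-sharp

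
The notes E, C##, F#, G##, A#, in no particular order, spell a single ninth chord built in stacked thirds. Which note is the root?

F#

Arranged so that each adjacent pair is a third by letter name: F# – A# – C## – E – G##.
The bottom of that stack, F#, is the root (this is F# dominant seventh sharp nine sharp five).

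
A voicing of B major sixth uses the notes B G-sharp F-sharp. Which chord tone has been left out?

The full B major sixth chord is B, D-sharp, F-sharp, G-sharp.
Comparing with the voicing, the major 3rd (3rd) — D-sharp — is absent.

D-sharp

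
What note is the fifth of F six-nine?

C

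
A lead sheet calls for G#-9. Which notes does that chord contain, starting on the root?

Root G#, quality minor ninth:
root → G#
3rd (minor 3rd) → B
5th (perfect 5th) → D#
7th (minor 7th) → F#
9th (major 9th) → A#

G# B D# F# A#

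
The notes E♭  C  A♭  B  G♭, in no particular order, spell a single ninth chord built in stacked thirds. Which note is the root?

Stacking in thirds gives A♭ – C – E♭ – G♭ – B, so A♭ is the root — A♭ dominant seventh sharp nine.

A♭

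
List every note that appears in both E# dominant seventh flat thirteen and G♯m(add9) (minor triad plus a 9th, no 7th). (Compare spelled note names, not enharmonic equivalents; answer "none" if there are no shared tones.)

E# dominant seventh flat thirteen: E# G## B# D# C#
G♯m(add9): G# B D# A#
Common to both → D#.

D#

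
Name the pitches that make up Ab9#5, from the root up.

Ab9#5: dominant ninth sharp five on A♭.
A♭ — root
C — major 3rd
E — augmented 5th
G♭ — minor 7th
B♭ — major 9th

A♭, C, E, G♭, B♭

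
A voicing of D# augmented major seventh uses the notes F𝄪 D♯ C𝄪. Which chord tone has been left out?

A𝄪

The full D# augmented major seventh chord is D♯, F𝄪, A𝄪, C𝄪.
Comparing with the voicing, the augmented 5th (5th) — A𝄪 — is absent.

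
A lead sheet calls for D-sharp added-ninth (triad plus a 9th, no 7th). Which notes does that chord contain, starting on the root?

Root D-sharp, quality added-ninth:
D-sharp — root
F-double-sharp — major 3rd
A-sharp — perfect 5th
E-sharp — major 9th

D-sharp F-double-sharp A-sharp E-sharp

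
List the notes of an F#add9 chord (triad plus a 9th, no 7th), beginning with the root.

F# A# C# G#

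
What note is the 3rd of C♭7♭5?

C♭7♭5 is built on Cb; its 3rd is a major 3rd above the root.
A third above C uses the letter E, and the major 3rd above Cb is Eb.

Eb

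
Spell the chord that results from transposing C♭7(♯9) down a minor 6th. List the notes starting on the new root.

Transposed root: C♭ → E♭ (minor 6th down). So we spell E♭ dominant seventh sharp nine:
Root: E♭
Major 3rd (3rd): G
Perfect 5th (5th): B♭
Minor 7th (7th): D♭
Augmented 9th (9th): F♯

E♭, G, B♭, D♭, F♯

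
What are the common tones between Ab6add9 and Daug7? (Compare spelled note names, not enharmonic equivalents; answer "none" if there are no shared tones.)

C

Ab6add9 = Ab, C, Eb, F, Bb.
Daug7 = D, F#, A#, C.
Shared: C.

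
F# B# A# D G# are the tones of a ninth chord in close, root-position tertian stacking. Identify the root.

Arranged so that each adjacent pair is a third by letter name: G# – B# – D – F# – A#.
The bottom of that stack, G#, is the root (this is G# dominant ninth flat five).

G#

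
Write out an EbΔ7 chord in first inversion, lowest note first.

G B♭ D E♭

EbΔ7 = E♭–G–B♭–D; first inversion → third (G) lowest.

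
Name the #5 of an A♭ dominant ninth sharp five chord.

A♭ dominant ninth sharp five is built on A-flat; its 5th is an augmented 5th above the root.
A fifth above A uses the letter E, and the augmented 5th above A-flat is E.

E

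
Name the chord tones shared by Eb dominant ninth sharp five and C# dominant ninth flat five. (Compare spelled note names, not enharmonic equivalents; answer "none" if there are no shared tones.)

G B

Eb dominant ninth sharp five: E-flat G B D-flat F
C# dominant ninth flat five: C-sharp E-sharp G B D-sharp
Common to both → G, B.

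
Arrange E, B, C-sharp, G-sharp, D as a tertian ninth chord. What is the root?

C-sharp

Arranged so that each adjacent pair is a third by letter name: C-sharp – E – G-sharp – B – D.
The bottom of that stack, C-sharp, is the root (this is C-sharp minor seventh flat nine).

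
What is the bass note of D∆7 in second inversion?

D∆7 = D–F#–A–C#. Second inversion → fifth in the bass = A.

A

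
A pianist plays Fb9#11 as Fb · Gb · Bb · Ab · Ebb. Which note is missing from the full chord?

Fb9#11 = Fb, Ab, Cb, Ebb, Gb, Bb. The voicing lacks the 5th (perfect 5th), Cb.

Cb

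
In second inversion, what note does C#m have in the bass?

G#

C#m in root position is C#–E–G#.
Second inversion places the fifth in the bass, which is G#.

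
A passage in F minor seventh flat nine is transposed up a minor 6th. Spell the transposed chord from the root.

Db  Fb  Ab  Cb  Ebb

Transposed root: F → Db (minor 6th up). So we spell Db minor seventh flat nine:
- root: Db
- minor 3rd: Fb
- perfect 5th: Ab
- minor 7th: Cb
- minor 9th: Ebb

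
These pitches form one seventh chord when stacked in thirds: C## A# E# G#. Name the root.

A#

Stacking in thirds gives A# – C## – E# – G#, so A# is the root — A# dominant seventh.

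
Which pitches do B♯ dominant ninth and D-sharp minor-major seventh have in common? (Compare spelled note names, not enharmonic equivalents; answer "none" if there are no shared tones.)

A# – C##

B♯ dominant ninth: B# D## F## A# C##
D-sharp minor-major seventh: D# F# A# C##
Common to both → A#, C##.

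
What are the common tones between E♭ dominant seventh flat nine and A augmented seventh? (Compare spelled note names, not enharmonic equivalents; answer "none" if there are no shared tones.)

G

E♭ dominant seventh flat nine = E-flat, G, B-flat, D-flat, F-flat.
A augmented seventh = A, C-sharp, E-sharp, G.
Shared: G.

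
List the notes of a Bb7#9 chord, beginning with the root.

Bb  D  F  Ab  C#

Root Bb, quality dominant seventh sharp nine:
root → Bb
3rd (major 3rd) → D
5th (perfect 5th) → F
7th (minor 7th) → Ab
9th (augmented 9th) → C#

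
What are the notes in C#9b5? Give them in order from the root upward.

C#9b5: dominant ninth flat five on C#.
- root: C#
- major 3rd: E#
- diminished 5th: G
- minor 7th: B
- major 9th: D#

C# – E# – G – B – D#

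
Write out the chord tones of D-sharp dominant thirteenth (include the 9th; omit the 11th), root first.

D-sharp F-double-sharp A-sharp C-sharp E-sharp B-sharp

D-sharp dominant thirteenth is a dominant thirteenth built on D-sharp.
- root: D-sharp
- major 3rd: F-double-sharp
- perfect 5th: A-sharp
- minor 7th: C-sharp
- major 9th: E-sharp
- major 13th: B-sharp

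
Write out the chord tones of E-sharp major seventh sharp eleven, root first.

E-sharp, G-double-sharp, B-sharp, D-double-sharp, A-double-sharp

E-sharp major seventh sharp eleven: major seventh sharp eleven on E-sharp.
root → E-sharp
3rd (major 3rd) → G-double-sharp
5th (perfect 5th) → B-sharp
7th (major 7th) → D-double-sharp
11th (augmented 11th) → A-double-sharp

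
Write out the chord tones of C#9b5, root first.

C#9b5 is a dominant ninth flat five built on C#.
Root: C#
Major 3rd (3rd): E#
Diminished 5th (5th): G
Minor 7th (7th): B
Major 9th (9th): D#

C# E# G B D#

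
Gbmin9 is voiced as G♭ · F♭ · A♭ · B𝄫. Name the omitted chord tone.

The full Gbmin9 chord is G♭, B𝄫, D♭, F♭, A♭.
Comparing with the voicing, the perfect 5th (5th) — D♭ — is absent.

D♭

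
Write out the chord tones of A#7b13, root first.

A# C## E# G# F#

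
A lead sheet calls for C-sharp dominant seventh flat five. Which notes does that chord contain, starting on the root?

C-sharp dominant seventh flat five: dominant seventh flat five on C♯.
C♯ — root
E♯ — major 3rd
G — diminished 5th
B — minor 7th

C♯, E♯, G, B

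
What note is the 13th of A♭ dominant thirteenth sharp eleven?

F

Root of A♭ dominant thirteenth sharp eleven = A-flat. The 13th is a major 13th: A-flat up a major 13th → F.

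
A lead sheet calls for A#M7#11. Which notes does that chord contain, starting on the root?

A#M7#11: major seventh sharp eleven on A♯.
A♯ — root
C𝄪 — major 3rd
E♯ — perfect 5th
G𝄪 — major 7th
D𝄪 — augmented 11th

A♯  C𝄪  E♯  G𝄪  D𝄪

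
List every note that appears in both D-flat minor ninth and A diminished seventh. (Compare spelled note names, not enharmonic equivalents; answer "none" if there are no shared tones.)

E-flat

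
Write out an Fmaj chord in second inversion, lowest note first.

C, F, A

In root position, Fmaj is F–A–C.
Second inversion puts the fifth (C) in the bass.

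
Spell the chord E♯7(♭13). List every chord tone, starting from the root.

E♯ – G𝄪 – B♯ – D♯ – C♯

Root E♯, quality dominant seventh flat thirteen:
root → E♯
3rd (major 3rd) → G𝄪
5th (perfect 5th) → B♯
7th (minor 7th) → D♯
13th (minor 13th) → C♯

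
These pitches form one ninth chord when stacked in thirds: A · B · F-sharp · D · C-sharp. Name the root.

B

Stacking in thirds gives B – D – F-sharp – A – C-sharp, so B is the root — B minor ninth.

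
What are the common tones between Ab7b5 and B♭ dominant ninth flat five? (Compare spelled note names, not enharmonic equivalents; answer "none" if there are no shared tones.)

Ab, C

Ab7b5: Ab C Ebb Gb
B♭ dominant ninth flat five: Bb D Fb Ab C
Common to both → Ab, C.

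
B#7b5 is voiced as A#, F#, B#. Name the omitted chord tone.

D##

B#7b5 = B#, D##, F#, A#. The voicing lacks the 3rd (major 3rd), D##.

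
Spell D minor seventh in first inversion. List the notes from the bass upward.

In root position, D minor seventh is D–F–A–C.
First inversion puts the third (F) in the bass.

F, A, C, D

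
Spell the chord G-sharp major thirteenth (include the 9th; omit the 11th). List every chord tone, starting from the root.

G-sharp major thirteenth is a major thirteenth built on G#.
G# — root
B# — major 3rd
D# — perfect 5th
F## — major 7th
A# — major 9th
E# — major 13th

G#  B#  D#  F##  A#  E#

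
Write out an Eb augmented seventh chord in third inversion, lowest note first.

D-flat  E-flat  G  B

In root position, Eb augmented seventh is E-flat–G–B–D-flat.
Third inversion puts the seventh (D-flat) in the bass.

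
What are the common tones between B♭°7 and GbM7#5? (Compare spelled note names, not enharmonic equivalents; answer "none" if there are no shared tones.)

B♭°7: Bb Db Fb Abb
GbM7#5: Gb Bb D F
Common to both → Bb.

Bb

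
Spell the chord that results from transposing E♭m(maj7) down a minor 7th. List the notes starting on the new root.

F, A♭, C, E

E♭ down a minor 7th → F. New chord: F minor-major seventh.
root → F
3rd (minor 3rd) → A♭
5th (perfect 5th) → C
7th (major 7th) → E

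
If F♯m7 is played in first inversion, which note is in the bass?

F♯m7 = F#–A–C#–E. First inversion → third in the bass = A.

A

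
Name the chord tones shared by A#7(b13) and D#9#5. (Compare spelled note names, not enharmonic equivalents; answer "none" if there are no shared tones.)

E#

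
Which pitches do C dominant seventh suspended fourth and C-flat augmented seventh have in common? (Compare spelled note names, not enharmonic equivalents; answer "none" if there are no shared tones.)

C dominant seventh suspended fourth = C, F, G, B-flat.
C-flat augmented seventh = C-flat, E-flat, G, B-double-flat.
Shared: G.

G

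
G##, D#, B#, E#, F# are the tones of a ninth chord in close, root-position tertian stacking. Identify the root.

Stacking in thirds gives E# – G## – B# – D# – F#, so E# is the root — E# dominant seventh flat nine.

E#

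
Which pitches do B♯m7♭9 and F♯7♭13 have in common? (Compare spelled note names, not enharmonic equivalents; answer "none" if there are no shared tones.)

B♯m7♭9: B♯ D♯ F𝄪 A♯ C♯
F♯7♭13: F♯ A♯ C♯ E D
Common to both → A♯, C♯.

A♯, C♯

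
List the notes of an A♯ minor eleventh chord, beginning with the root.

A-sharp, C-sharp, E-sharp, G-sharp, B-sharp, D-sharp

Root A-sharp, quality minor eleventh:
root → A-sharp
3rd (minor 3rd) → C-sharp
5th (perfect 5th) → E-sharp
7th (minor 7th) → G-sharp
9th (major 9th) → B-sharp
11th (perfect 11th) → D-sharp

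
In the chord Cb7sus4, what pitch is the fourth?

Cb7sus4 is built on Cb; its 4th is a perfect 4th above the root.
A fourth above C uses the letter F, and the perfect 4th above Cb is Fb.

Fb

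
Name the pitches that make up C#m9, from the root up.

C♯, E, G♯, B, D♯

C#m9: minor ninth on C♯.
C♯ — root
E — minor 3rd
G♯ — perfect 5th
B — minor 7th
D♯ — major 9th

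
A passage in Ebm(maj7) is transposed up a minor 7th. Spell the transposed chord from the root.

Transposed root: Eb → Db (minor 7th up). So we spell Db minor-major seventh:
- root: Db
- minor 3rd: Fb
- perfect 5th: Ab
- major 7th: C

Db, Fb, Ab, C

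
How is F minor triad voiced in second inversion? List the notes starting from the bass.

C – F – A-flat

F minor triad = F–A-flat–C; second inversion → fifth (C) lowest.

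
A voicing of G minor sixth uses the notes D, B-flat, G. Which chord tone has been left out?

E

The full G minor sixth chord is G, B-flat, D, E.
Comparing with the voicing, the major 6th (6th) — E — is absent.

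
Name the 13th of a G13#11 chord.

Root of G13#11 = G. The 13th is a major 13th: G up a major 13th → E.

E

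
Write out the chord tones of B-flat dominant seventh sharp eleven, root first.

B-flat, D, F, A-flat, E

B-flat dominant seventh sharp eleven is a dominant seventh sharp eleven built on B-flat.
- root: B-flat
- major 3rd: D
- perfect 5th: F
- minor 7th: A-flat
- augmented 11th: E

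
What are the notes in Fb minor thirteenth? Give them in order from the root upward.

Fb, Abb, Cb, Ebb, Gb, Bbb, Db

Root Fb, quality minor thirteenth:
- root: Fb
- minor 3rd: Abb
- perfect 5th: Cb
- minor 7th: Ebb
- major 9th: Gb
- perfect 11th: Bbb
- major 13th: Db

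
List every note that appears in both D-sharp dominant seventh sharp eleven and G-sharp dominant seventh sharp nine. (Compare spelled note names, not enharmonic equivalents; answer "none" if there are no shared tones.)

D-sharp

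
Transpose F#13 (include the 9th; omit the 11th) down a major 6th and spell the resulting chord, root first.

A, C#, E, G, B, F#

F# down a major 6th → A. New chord: A dominant thirteenth.
root → A
3rd (major 3rd) → C#
5th (perfect 5th) → E
7th (minor 7th) → G
9th (major 9th) → B
13th (major 13th) → F#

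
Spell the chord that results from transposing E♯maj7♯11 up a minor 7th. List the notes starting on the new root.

D♯ – F𝄪 – A♯ – C𝄪 – G𝄪

A minor 7th up from E♯ is D♯, so the new chord is D♯ major seventh sharp eleven.
- root: D♯
- major 3rd: F𝄪
- perfect 5th: A♯
- major 7th: C𝄪
- augmented 11th: G𝄪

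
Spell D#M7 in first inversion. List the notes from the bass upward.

F𝄪, A♯, C𝄪, D♯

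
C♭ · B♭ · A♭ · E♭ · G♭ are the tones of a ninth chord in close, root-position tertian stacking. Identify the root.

A♭

Stacking in thirds gives A♭ – C♭ – E♭ – G♭ – B♭, so A♭ is the root — A♭ minor ninth.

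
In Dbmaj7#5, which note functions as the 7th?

Dbmaj7#5 is built on D♭; its 7th is a major 7th above the root.
A seventh above D uses the letter C, and the major 7th above D♭ is C.

C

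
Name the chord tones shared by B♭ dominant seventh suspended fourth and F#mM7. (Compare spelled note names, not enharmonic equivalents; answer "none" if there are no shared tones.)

none

B♭ dominant seventh suspended fourth = Bb, Eb, F, Ab.
F#mM7 = F#, A, C#, E#.
Shared: none.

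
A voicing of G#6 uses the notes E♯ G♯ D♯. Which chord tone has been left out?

G#6 = G♯, B♯, D♯, E♯. The voicing lacks the 3rd (major 3rd), B♯.

B♯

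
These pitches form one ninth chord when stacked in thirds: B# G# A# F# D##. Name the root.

Stacking in thirds gives G# – B# – D## – F# – A#, so G# is the root — G# dominant ninth sharp five.

G#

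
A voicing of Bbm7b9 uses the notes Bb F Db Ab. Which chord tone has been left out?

Bbm7b9 = Bb, Db, F, Ab, Cb. The voicing lacks the 9th (minor 9th), Cb.

Cb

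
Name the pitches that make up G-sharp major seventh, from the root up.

G-sharp major seventh: major seventh on G#.
Root: G#
Major 3rd (3rd): B#
Perfect 5th (5th): D#
Major 7th (7th): F##

G#, B#, D#, F##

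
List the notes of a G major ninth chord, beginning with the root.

G major ninth is a major ninth built on G.
Root: G
Major 3rd (3rd): B
Perfect 5th (5th): D
Major 7th (7th): F♯
Major 9th (9th): A

G, B, D, F♯, A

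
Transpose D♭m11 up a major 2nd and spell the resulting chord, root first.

Eb  Gb  Bb  Db  F  Ab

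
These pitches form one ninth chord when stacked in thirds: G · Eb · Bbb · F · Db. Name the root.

Arranged so that each adjacent pair is a third by letter name: Eb – G – Bbb – Db – F.
The bottom of that stack, Eb, is the root (this is Eb dominant ninth flat five).

Eb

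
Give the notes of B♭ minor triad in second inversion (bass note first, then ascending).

F Bb Db

In root position, B♭ minor triad is Bb–Db–F.
Second inversion puts the fifth (F) in the bass.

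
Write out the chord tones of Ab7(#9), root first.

Ab C Eb Gb B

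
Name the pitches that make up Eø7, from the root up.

Eø7: half-diminished seventh on E.
root → E
3rd (minor 3rd) → G
5th (diminished 5th) → Bb
7th (minor 7th) → D

E, G, Bb, D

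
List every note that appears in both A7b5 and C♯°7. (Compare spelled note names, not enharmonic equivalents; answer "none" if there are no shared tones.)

A7b5: A C# Eb G
C♯°7: C# E G Bb
Common to both → C#, G.

C# G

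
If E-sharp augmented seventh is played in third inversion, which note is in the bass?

D-sharp

E-sharp augmented seventh = E-sharp–G-double-sharp–B-double-sharp–D-sharp. Third inversion → seventh in the bass = D-sharp.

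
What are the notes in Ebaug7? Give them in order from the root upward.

Ebaug7: augmented seventh on Eb.
- root: Eb
- major 3rd: G
- augmented 5th: B
- minor 7th: Db

Eb, G, B, Db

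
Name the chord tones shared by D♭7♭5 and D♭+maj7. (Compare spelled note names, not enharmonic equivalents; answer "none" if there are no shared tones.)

D♭7♭5 = Db, F, Abb, Cb.
D♭+maj7 = Db, F, A, C.
Shared: Db, F.

Db – F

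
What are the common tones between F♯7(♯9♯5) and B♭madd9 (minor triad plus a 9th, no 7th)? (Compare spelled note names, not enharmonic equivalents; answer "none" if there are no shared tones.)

none

F♯7(♯9♯5): F# A# C## E G##
B♭madd9: Bb Db F C
Common to both → none.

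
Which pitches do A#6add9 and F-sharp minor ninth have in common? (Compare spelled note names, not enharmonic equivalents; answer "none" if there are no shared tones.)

none

A#6add9 = A#, C##, E#, F##, B#.
F-sharp minor ninth = F#, A, C#, E, G#.
Shared: none.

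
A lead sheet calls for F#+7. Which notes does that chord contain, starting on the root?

Root F#, quality augmented seventh:
root → F#
3rd (major 3rd) → A#
5th (augmented 5th) → C##
7th (minor 7th) → E

F# – A# – C## – E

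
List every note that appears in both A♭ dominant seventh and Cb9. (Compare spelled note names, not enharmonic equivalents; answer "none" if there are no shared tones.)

A♭ dominant seventh = Ab, C, Eb, Gb.
Cb9 = Cb, Eb, Gb, Bbb, Db.
Shared: Eb, Gb.

Eb  Gb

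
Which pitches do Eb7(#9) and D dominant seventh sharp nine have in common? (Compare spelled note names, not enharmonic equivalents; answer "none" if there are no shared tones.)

Eb7(#9): E♭ G B♭ D♭ F♯
D dominant seventh sharp nine: D F♯ A C E♯
Common to both → F♯.

F♯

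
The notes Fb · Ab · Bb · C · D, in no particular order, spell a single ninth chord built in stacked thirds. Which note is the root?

Bb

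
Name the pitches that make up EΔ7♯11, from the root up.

E  G#  B  D#  A#

EΔ7♯11: major seventh sharp eleven on E.
E — root
G# — major 3rd
B — perfect 5th
D# — major 7th
A# — augmented 11th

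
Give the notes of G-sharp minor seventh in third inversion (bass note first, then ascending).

F♯, G♯, B, D♯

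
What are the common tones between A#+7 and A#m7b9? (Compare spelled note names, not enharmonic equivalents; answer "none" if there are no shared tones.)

A♯, G♯

A#+7: A♯ C𝄪 E𝄪 G♯
A#m7b9: A♯ C♯ E♯ G♯ B
Common to both → A♯, G♯.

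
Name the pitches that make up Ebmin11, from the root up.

Ebmin11 is a minor eleventh built on Eb.
Root: Eb
Minor 3rd (3rd): Gb
Perfect 5th (5th): Bb
Minor 7th (7th): Db
Major 9th (9th): F
Perfect 11th (11th): Ab

Eb, Gb, Bb, Db, F, Ab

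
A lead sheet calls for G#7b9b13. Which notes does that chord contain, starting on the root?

G# B# D# F# A E

G#7b9b13: dominant seventh flat nine flat thirteen on G#.
root → G#
3rd (major 3rd) → B#
5th (perfect 5th) → D#
7th (minor 7th) → F#
9th (minor 9th) → A
13th (minor 13th) → E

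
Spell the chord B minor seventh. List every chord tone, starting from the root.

B minor seventh is a minor seventh built on B.
Root: B
Minor 3rd (3rd): D
Perfect 5th (5th): F#
Minor 7th (7th): A

B – D – F# – A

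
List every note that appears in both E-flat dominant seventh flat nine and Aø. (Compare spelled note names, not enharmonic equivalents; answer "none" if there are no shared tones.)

Eb – G

E-flat dominant seventh flat nine: Eb G Bb Db Fb
Aø: A C Eb G
Common to both → Eb, G.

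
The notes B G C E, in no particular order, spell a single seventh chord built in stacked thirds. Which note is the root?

C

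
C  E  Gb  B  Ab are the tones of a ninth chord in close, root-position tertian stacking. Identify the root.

Ab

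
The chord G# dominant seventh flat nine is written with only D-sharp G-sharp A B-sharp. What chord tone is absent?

G# dominant seventh flat nine = G-sharp, B-sharp, D-sharp, F-sharp, A. The voicing lacks the 7th (minor 7th), F-sharp.

F-sharp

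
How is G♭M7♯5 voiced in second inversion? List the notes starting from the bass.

D – F – Gb – Bb

In root position, G♭M7♯5 is Gb–Bb–D–F.
Second inversion puts the fifth (D) in the bass.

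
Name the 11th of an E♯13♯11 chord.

A##

Root of E♯13♯11 = E#. The 11th is an augmented 11th: E# up an augmented 11th → A##.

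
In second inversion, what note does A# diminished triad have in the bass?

E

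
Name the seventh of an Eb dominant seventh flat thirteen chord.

D♭

Root of Eb dominant seventh flat thirteen = E♭. The 7th is a minor 7th: E♭ up a minor 7th → D♭.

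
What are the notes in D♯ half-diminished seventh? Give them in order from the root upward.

D-sharp F-sharp A C-sharp

D♯ half-diminished seventh is a half-diminished seventh built on D-sharp.
Root: D-sharp
Minor 3rd (3rd): F-sharp
Diminished 5th (5th): A
Minor 7th (7th): C-sharp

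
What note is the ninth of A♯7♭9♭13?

A♯7♭9♭13 is built on A♯; its 9th is a minor 9th above the root.
A second above A uses the letter B, and the minor 9th above A♯ is B.

B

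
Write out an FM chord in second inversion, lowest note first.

FM = F–A–C; second inversion → fifth (C) lowest.

C, F, A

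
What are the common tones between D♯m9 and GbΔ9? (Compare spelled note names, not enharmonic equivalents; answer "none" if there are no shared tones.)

D♯m9 = D#, F#, A#, C#, E#.
GbΔ9 = Gb, Bb, Db, F, Ab.
Shared: none.

none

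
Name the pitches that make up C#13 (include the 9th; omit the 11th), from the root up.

C#13: dominant thirteenth on C♯.
- root: C♯
- major 3rd: E♯
- perfect 5th: G♯
- minor 7th: B
- major 9th: D♯
- major 13th: A♯

C♯, E♯, G♯, B, D♯, A♯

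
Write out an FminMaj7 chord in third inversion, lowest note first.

E  F  Ab  C

In root position, FminMaj7 is F–Ab–C–E.
Third inversion puts the seventh (E) in the bass.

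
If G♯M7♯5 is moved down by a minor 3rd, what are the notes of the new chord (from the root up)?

E#, G##, B##, D##

G# down a minor 3rd → E#. New chord: E# augmented major seventh.
- root: E#
- major 3rd: G##
- augmented 5th: B##
- major 7th: D##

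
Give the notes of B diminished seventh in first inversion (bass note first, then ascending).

In root position, B diminished seventh is B–D–F–Ab.
First inversion puts the third (D) in the bass.

D F Ab B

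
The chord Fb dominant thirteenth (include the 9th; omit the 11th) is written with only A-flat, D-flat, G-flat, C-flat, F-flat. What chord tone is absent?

Fb dominant thirteenth = F-flat, A-flat, C-flat, E-double-flat, G-flat, D-flat. The voicing lacks the 7th (minor 7th), E-double-flat.

E-double-flat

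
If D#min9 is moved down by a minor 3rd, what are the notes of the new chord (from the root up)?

B#, D#, F##, A#, C##

A minor 3rd down from D# is B#, so the new chord is B# minor ninth.
B# — root
D# — minor 3rd
F## — perfect 5th
A# — minor 7th
C## — major 9th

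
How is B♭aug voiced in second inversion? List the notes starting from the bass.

In root position, B♭aug is Bb–D–F#.
Second inversion puts the fifth (F#) in the bass.

F#, Bb, D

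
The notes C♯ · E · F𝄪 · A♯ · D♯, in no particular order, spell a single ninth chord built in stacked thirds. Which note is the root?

D♯

Stacking in thirds gives D♯ – F𝄪 – A♯ – C♯ – E, so D♯ is the root — D♯ dominant seventh flat nine.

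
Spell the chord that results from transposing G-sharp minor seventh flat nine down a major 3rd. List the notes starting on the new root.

E, G, B, D, F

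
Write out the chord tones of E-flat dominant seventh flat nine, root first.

Root Eb, quality dominant seventh flat nine:
Root: Eb
Major 3rd (3rd): G
Perfect 5th (5th): Bb
Minor 7th (7th): Db
Minor 9th (9th): Fb

Eb G Bb Db Fb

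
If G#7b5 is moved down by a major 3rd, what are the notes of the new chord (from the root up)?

E, G♯, B♭, D

A major 3rd down from G♯ is E, so the new chord is E dominant seventh flat five.
- root: E
- major 3rd: G♯
- diminished 5th: B♭
- minor 7th: D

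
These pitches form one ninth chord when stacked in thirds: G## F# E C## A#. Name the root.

F#

Stacking in thirds gives F# – A# – C## – E – G##, so F# is the root — F# dominant seventh sharp nine sharp five.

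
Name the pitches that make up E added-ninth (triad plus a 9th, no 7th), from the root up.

E G-sharp B F-sharp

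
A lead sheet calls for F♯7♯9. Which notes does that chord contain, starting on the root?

F#, A#, C#, E, G##

Root F#, quality dominant seventh sharp nine:
F# — root
A# — major 3rd
C# — perfect 5th
E — minor 7th
G## — augmented 9th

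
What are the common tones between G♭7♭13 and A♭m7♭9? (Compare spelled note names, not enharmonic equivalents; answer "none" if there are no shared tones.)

G♭7♭13 = Gb, Bb, Db, Fb, Ebb.
A♭m7♭9 = Ab, Cb, Eb, Gb, Bbb.
Shared: Gb.

Gb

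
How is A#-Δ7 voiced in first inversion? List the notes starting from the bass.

C#, E#, G##, A#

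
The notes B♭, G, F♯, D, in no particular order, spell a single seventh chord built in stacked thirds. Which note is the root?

Arranged so that each adjacent pair is a third by letter name: G – B♭ – D – F♯.
The bottom of that stack, G, is the root (this is G minor-major seventh).

G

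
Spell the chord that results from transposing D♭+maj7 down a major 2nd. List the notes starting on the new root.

Cb, Eb, G, Bb

Db down a major 2nd → Cb. New chord: Cb augmented major seventh.
Root: Cb
Major 3rd (3rd): Eb
Augmented 5th (5th): G
Major 7th (7th): Bb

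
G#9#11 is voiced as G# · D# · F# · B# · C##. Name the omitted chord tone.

The full G#9#11 chord is G#, B#, D#, F#, A#, C##.
Comparing with the voicing, the major 9th (9th) — A# — is absent.

A#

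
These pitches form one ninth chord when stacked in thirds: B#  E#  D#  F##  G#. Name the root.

Stacking in thirds gives E# – G# – B# – D# – F##, so E# is the root — E# minor ninth.

E#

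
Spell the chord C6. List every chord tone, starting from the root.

C6: major sixth on C.
Root: C
Major 3rd (3rd): E
Perfect 5th (5th): G
Major 6th (6th): A

C, E, G, A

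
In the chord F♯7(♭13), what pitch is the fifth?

C#

Root of F♯7(♭13) = F#. The 5th is a perfect 5th: F# up a perfect 5th → C#.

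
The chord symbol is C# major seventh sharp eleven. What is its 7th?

Root of C# major seventh sharp eleven = C-sharp. The 7th is a major 7th: C-sharp up a major 7th → B-sharp.

B-sharp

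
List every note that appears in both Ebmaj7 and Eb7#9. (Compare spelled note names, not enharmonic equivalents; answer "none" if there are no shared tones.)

Ebmaj7: Eb G Bb D
Eb7#9: Eb G Bb Db F#
Common to both → Eb, G, Bb.

Eb – G – Bb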